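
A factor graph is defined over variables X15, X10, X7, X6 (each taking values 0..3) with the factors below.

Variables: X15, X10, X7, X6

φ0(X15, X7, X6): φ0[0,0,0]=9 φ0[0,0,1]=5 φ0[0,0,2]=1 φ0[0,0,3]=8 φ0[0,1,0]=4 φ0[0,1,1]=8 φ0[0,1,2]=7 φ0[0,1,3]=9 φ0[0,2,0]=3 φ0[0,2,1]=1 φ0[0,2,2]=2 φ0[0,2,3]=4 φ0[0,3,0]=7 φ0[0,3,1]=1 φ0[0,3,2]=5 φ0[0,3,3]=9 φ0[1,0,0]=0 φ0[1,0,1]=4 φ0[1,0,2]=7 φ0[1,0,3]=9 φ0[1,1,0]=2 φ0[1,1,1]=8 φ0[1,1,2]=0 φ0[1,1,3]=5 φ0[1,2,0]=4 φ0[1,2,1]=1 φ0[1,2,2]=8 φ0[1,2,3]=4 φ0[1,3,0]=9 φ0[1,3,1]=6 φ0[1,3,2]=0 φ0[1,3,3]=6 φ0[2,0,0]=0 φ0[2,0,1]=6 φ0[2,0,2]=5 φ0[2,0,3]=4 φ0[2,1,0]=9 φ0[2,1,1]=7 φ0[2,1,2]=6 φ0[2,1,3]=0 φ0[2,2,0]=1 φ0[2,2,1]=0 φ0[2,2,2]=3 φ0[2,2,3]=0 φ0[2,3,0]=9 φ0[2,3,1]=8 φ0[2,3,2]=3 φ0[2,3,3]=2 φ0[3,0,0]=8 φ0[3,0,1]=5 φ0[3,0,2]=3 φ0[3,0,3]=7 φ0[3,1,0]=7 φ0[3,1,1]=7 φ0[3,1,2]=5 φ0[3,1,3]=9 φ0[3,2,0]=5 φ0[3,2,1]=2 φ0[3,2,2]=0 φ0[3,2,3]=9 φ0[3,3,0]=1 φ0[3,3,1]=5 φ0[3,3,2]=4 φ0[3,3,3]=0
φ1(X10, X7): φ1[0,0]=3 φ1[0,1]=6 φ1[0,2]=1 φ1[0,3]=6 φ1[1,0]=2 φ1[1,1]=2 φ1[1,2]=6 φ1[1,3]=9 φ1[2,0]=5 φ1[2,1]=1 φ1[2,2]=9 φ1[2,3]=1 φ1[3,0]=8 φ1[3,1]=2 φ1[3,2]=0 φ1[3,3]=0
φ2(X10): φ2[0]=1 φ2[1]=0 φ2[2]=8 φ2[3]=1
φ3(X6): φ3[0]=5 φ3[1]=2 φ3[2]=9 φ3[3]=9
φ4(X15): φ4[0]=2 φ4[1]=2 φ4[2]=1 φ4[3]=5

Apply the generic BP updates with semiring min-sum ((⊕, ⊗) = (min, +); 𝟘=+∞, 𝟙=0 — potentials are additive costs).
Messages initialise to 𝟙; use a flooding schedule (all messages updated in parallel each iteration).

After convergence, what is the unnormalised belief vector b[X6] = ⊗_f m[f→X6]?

b[X6] = [8, 4, 12, 11]

init: all messages = 𝟙 over 4 values
r1 m[φ0→X15] = [1, 0, 0, 0]
r1 m[φ0→X7] = [0, 0, 0, 0]
r1 m[φ0→X6] = [0, 0, 0, 0]
r1 m[φ1→X10] = [1, 2, 1, 0]
r1 m[φ1→X7] = [2, 1, 0, 0]
r1 m[φ2→X10] = [1, 0, 8, 1]
r1 m[φ3→X6] = [5, 2, 9, 9]
r1 m[φ4→X15] = [2, 2, 1, 5]
r1 m[X15→φ0] = [0, 0, 0, 0]
r1 m[X15→φ4] = [0, 0, 0, 0]
r1 m[X10→φ1] = [0, 0, 0, 0]
r1 m[X10→φ2] = [0, 0, 0, 0]
r1 m[X7→φ0] = [0, 0, 0, 0]
r1 m[X7→φ1] = [0, 0, 0, 0]
r1 m[X6→φ0] = [0, 0, 0, 0]
r1 m[X6→φ3] = [0, 0, 0, 0]
r2 m[φ0→X15] = [1, 0, 0, 0]
r2 m[φ0→X7] = [0, 0, 0, 0]
r2 m[φ0→X6] = [0, 0, 0, 0]
r2 m[φ1→X10] = [1, 2, 1, 0]
r2 m[φ1→X7] = [2, 1, 0, 0]
r2 m[φ2→X10] = [1, 0, 8, 1]
r2 m[φ3→X6] = [5, 2, 9, 9]
r2 m[φ4→X15] = [2, 2, 1, 5]
r2 m[X15→φ0] = [2, 2, 1, 5]
r2 m[X15→φ4] = [1, 0, 0, 0]
r2 m[X10→φ1] = [1, 0, 8, 1]
r2 m[X10→φ2] = [1, 2, 1, 0]
r2 m[X7→φ0] = [2, 1, 0, 0]
r2 m[X7→φ1] = [0, 0, 0, 0]
r2 m[X6→φ0] = [5, 2, 9, 9]
r2 m[X6→φ3] = [0, 0, 0, 0]
r3 m[φ0→X15] = [3, 3, 2, 4]
r3 m[φ0→X7] = [6, 9, 3, 5]
r3 m[φ0→X6] = [2, 1, 2, 1]
r3 m[φ1→X10] = [1, 2, 1, 0]
r3 m[φ1→X7] = [2, 2, 1, 1]
r3 m[φ2→X10] = [1, 0, 8, 1]
r3 m[φ3→X6] = [5, 2, 9, 9]
r3 m[φ4→X15] = [2, 2, 1, 5]
r3 m[X15→φ0] = [2, 2, 1, 5]
r3 m[X15→φ4] = [1, 0, 0, 0]
r3 m[X10→φ1] = [1, 0, 8, 1]
r3 m[X10→φ2] = [1, 2, 1, 0]
r3 m[X7→φ0] = [2, 1, 0, 0]
r3 m[X7→φ1] = [0, 0, 0, 0]
r3 m[X6→φ0] = [5, 2, 9, 9]
r3 m[X6→φ3] = [0, 0, 0, 0]
r4 m[φ0→X15] = [3, 3, 2, 4]
r4 m[φ0→X7] = [6, 9, 3, 5]
r4 m[φ0→X6] = [2, 1, 2, 1]
r4 m[φ1→X10] = [1, 2, 1, 0]
r4 m[φ1→X7] = [2, 2, 1, 1]
r4 m[φ2→X10] = [1, 0, 8, 1]
r4 m[φ3→X6] = [5, 2, 9, 9]
r4 m[φ4→X15] = [2, 2, 1, 5]
r4 m[X15→φ0] = [2, 2, 1, 5]
r4 m[X15→φ4] = [3, 3, 2, 4]
r4 m[X10→φ1] = [1, 0, 8, 1]
r4 m[X10→φ2] = [1, 2, 1, 0]
r4 m[X7→φ0] = [2, 2, 1, 1]
r4 m[X7→φ1] = [6, 9, 3, 5]
r4 m[X6→φ0] = [5, 2, 9, 9]
r4 m[X6→φ3] = [2, 1, 2, 1]
r5 m[φ0→X15] = [4, 4, 3, 5]
r5 m[φ0→X7] = [6, 9, 3, 5]
r5 m[φ0→X6] = [3, 2, 3, 2]
r5 m[φ1→X10] = [4, 8, 6, 3]
r5 m[φ1→X7] = [2, 2, 1, 1]
r5 m[φ2→X10] = [1, 0, 8, 1]
r5 m[φ3→X6] = [5, 2, 9, 9]
r5 m[φ4→X15] = [2, 2, 1, 5]
r5 m[X15→φ0] = [2, 2, 1, 5]
r5 m[X15→φ4] = [3, 3, 2, 4]
r5 m[X10→φ1] = [1, 0, 8, 1]
r5 m[X10→φ2] = [1, 2, 1, 0]
r5 m[X7→φ0] = [2, 2, 1, 1]
r5 m[X7→φ1] = [6, 9, 3, 5]
r5 m[X6→φ0] = [5, 2, 9, 9]
r5 m[X6→φ3] = [2, 1, 2, 1]
r6 m[φ0→X15] = [4, 4, 3, 5]
r6 m[φ0→X7] = [6, 9, 3, 5]
r6 m[φ0→X6] = [3, 2, 3, 2]
r6 m[φ1→X10] = [4, 8, 6, 3]
r6 m[φ1→X7] = [2, 2, 1, 1]
r6 m[φ2→X10] = [1, 0, 8, 1]
r6 m[φ3→X6] = [5, 2, 9, 9]
r6 m[φ4→X15] = [2, 2, 1, 5]
r6 m[X15→φ0] = [2, 2, 1, 5]
r6 m[X15→φ4] = [4, 4, 3, 5]
r6 m[X10→φ1] = [1, 0, 8, 1]
r6 m[X10→φ2] = [4, 8, 6, 3]
r6 m[X7→φ0] = [2, 2, 1, 1]
r6 m[X7→φ1] = [6, 9, 3, 5]
r6 m[X6→φ0] = [5, 2, 9, 9]
r6 m[X6→φ3] = [3, 2, 3, 2]
r7 m[φ0→X15] = [4, 4, 3, 5]
r7 m[φ0→X7] = [6, 9, 3, 5]
r7 m[φ0→X6] = [3, 2, 3, 2]
r7 m[φ1→X10] = [4, 8, 6, 3]
r7 m[φ1→X7] = [2, 2, 1, 1]
r7 m[φ2→X10] = [1, 0, 8, 1]
r7 m[φ3→X6] = [5, 2, 9, 9]
r7 m[φ4→X15] = [2, 2, 1, 5]
r7 m[X15→φ0] = [2, 2, 1, 5]
r7 m[X15→φ4] = [4, 4, 3, 5]
r7 m[X10→φ1] = [1, 0, 8, 1]
r7 m[X10→φ2] = [4, 8, 6, 3]
r7 m[X7→φ0] = [2, 2, 1, 1]
r7 m[X7→φ1] = [6, 9, 3, 5]
r7 m[X6→φ0] = [5, 2, 9, 9]
r7 m[X6→φ3] = [3, 2, 3, 2]
fixed point reached at round 7
b[X6] = ⊗ incoming = [8, 4, 12, 11]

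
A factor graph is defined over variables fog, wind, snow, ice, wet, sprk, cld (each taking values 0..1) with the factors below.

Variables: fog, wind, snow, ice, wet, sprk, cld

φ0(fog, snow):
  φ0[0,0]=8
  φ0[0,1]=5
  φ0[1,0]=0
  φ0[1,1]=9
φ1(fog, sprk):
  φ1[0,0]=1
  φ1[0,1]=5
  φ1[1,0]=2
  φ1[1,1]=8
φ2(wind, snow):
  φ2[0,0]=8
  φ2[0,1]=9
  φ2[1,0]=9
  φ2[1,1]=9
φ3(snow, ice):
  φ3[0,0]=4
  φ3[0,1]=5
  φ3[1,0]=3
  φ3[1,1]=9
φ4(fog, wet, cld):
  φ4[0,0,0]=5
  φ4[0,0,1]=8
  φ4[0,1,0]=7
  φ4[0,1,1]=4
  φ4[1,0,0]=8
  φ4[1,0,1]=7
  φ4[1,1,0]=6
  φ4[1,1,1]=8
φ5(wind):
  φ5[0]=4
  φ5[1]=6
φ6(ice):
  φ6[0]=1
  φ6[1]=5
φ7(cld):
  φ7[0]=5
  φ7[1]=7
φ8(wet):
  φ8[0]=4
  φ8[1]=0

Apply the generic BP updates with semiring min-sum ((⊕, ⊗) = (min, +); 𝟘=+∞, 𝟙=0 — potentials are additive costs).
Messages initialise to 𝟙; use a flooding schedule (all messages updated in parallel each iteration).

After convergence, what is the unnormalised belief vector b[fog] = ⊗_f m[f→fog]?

init: all messages = 𝟙 over 2 values
r1 m[φ0→fog] = [5, 0]
r1 m[φ0→snow] = [0, 5]
r1 m[φ1→fog] = [1, 2]
r1 m[φ1→sprk] = [1, 5]
r1 m[φ2→wind] = [8, 9]
r1 m[φ2→snow] = [8, 9]
r1 m[φ3→snow] = [4, 3]
r1 m[φ3→ice] = [3, 5]
r1 m[φ4→fog] = [4, 6]
r1 m[φ4→wet] = [5, 4]
r1 m[φ4→cld] = [5, 4]
r1 m[φ5→wind] = [4, 6]
r1 m[φ6→ice] = [1, 5]
r1 m[φ7→cld] = [5, 7]
r1 m[φ8→wet] = [4, 0]
r1 m[fog→φ0] = [0, 0]
r1 m[fog→φ1] = [0, 0]
r1 m[fog→φ4] = [0, 0]
r1 m[wind→φ2] = [0, 0]
r1 m[wind→φ5] = [0, 0]
r1 m[snow→φ0] = [0, 0]
r1 m[snow→φ2] = [0, 0]
r1 m[snow→φ3] = [0, 0]
r1 m[ice→φ3] = [0, 0]
r1 m[ice→φ6] = [0, 0]
r1 m[wet→φ4] = [0, 0]
r1 m[wet→φ8] = [0, 0]
r1 m[sprk→φ1] = [0, 0]
r1 m[cld→φ4] = [0, 0]
r1 m[cld→φ7] = [0, 0]
r2 m[φ0→fog] = [5, 0]
r2 m[φ0→snow] = [0, 5]
r2 m[φ1→fog] = [1, 2]
r2 m[φ1→sprk] = [1, 5]
r2 m[φ2→wind] = [8, 9]
r2 m[φ2→snow] = [8, 9]
r2 m[φ3→snow] = [4, 3]
r2 m[φ3→ice] = [3, 5]
r2 m[φ4→fog] = [4, 6]
r2 m[φ4→wet] = [5, 4]
r2 m[φ4→cld] = [5, 4]
r2 m[φ5→wind] = [4, 6]
r2 m[φ6→ice] = [1, 5]
r2 m[φ7→cld] = [5, 7]
r2 m[φ8→wet] = [4, 0]
r2 m[fog→φ0] = [5, 8]
r2 m[fog→φ1] = [9, 6]
r2 m[fog→φ4] = [6, 2]
r2 m[wind→φ2] = [4, 6]
r2 m[wind→φ5] = [8, 9]
r2 m[snow→φ0] = [12, 12]
r2 m[snow→φ2] = [4, 8]
r2 m[snow→φ3] = [8, 14]
r2 m[ice→φ3] = [1, 5]
r2 m[ice→φ6] = [3, 5]
r2 m[wet→φ4] = [4, 0]
r2 m[wet→φ8] = [5, 4]
r2 m[sprk→φ1] = [0, 0]
r2 m[cld→φ4] = [5, 7]
r2 m[cld→φ7] = [5, 4]
r3 m[φ0→fog] = [17, 12]
r3 m[φ0→snow] = [8, 10]
r3 m[φ1→fog] = [1, 2]
r3 m[φ1→sprk] = [8, 14]
r3 m[φ2→wind] = [12, 13]
r3 m[φ2→snow] = [12, 13]
r3 m[φ3→snow] = [5, 4]
r3 m[φ3→ice] = [12, 13]
r3 m[φ4→fog] = [11, 11]
r3 m[φ4→wet] = [15, 13]
r3 m[φ4→cld] = [8, 10]
r3 m[φ5→wind] = [4, 6]
r3 m[φ6→ice] = [1, 5]
r3 m[φ7→cld] = [5, 7]
r3 m[φ8→wet] = [4, 0]
r3 m[fog→φ0] = [5, 8]
r3 m[fog→φ1] = [9, 6]
r3 m[fog→φ4] = [6, 2]
r3 m[wind→φ2] = [4, 6]
r3 m[wind→φ5] = [8, 9]
r3 m[snow→φ0] = [12, 12]
r3 m[snow→φ2] = [4, 8]
r3 m[snow→φ3] = [8, 14]
r3 m[ice→φ3] = [1, 5]
r3 m[ice→φ6] = [3, 5]
r3 m[wet→φ4] = [4, 0]
r3 m[wet→φ8] = [5, 4]
r3 m[sprk→φ1] = [0, 0]
r3 m[cld→φ4] = [5, 7]
r3 m[cld→φ7] = [5, 4]
r4 m[φ0→fog] = [17, 12]
r4 m[φ0→snow] = [8, 10]
r4 m[φ1→fog] = [1, 2]
r4 m[φ1→sprk] = [8, 14]
r4 m[φ2→wind] = [12, 13]
r4 m[φ2→snow] = [12, 13]
r4 m[φ3→snow] = [5, 4]
r4 m[φ3→ice] = [12, 13]
r4 m[φ4→fog] = [11, 11]
r4 m[φ4→wet] = [15, 13]
r4 m[φ4→cld] = [8, 10]
r4 m[φ5→wind] = [4, 6]
r4 m[φ6→ice] = [1, 5]
r4 m[φ7→cld] = [5, 7]
r4 m[φ8→wet] = [4, 0]
r4 m[fog→φ0] = [12, 13]
r4 m[fog→φ1] = [28, 23]
r4 m[fog→φ4] = [18, 14]
r4 m[wind→φ2] = [4, 6]
r4 m[wind→φ5] = [12, 13]
r4 m[snow→φ0] = [17, 17]
r4 m[snow→φ2] = [13, 14]
r4 m[snow→φ3] = [20, 23]
r4 m[ice→φ3] = [1, 5]
r4 m[ice→φ6] = [12, 13]
r4 m[wet→φ4] = [4, 0]
r4 m[wet→φ8] = [15, 13]
r4 m[sprk→φ1] = [0, 0]
r4 m[cld→φ4] = [5, 7]
r4 m[cld→φ7] = [8, 10]
r5 m[φ0→fog] = [22, 17]
r5 m[φ0→snow] = [13, 17]
r5 m[φ1→fog] = [1, 2]
r5 m[φ1→sprk] = [25, 31]
r5 m[φ2→wind] = [21, 22]
r5 m[φ2→snow] = [12, 13]
r5 m[φ3→snow] = [5, 4]
r5 m[φ3→ice] = [24, 25]
r5 m[φ4→fog] = [11, 11]
r5 m[φ4→wet] = [27, 25]
r5 m[φ4→cld] = [20, 22]
r5 m[φ5→wind] = [4, 6]
r5 m[φ6→ice] = [1, 5]
r5 m[φ7→cld] = [5, 7]
r5 m[φ8→wet] = [4, 0]
r5 m[fog→φ0] = [12, 13]
r5 m[fog→φ1] = [28, 23]
r5 m[fog→φ4] = [18, 14]
r5 m[wind→φ2] = [4, 6]
r5 m[wind→φ5] = [12, 13]
r5 m[snow→φ0] = [17, 17]
r5 m[snow→φ2] = [13, 14]
r5 m[snow→φ3] = [20, 23]
r5 m[ice→φ3] = [1, 5]
r5 m[ice→φ6] = [12, 13]
r5 m[wet→φ4] = [4, 0]
r5 m[wet→φ8] = [15, 13]
r5 m[sprk→φ1] = [0, 0]
r5 m[cld→φ4] = [5, 7]
r5 m[cld→φ7] = [8, 10]
r6 m[φ0→fog] = [22, 17]
r6 m[φ0→snow] = [13, 17]
r6 m[φ1→fog] = [1, 2]
r6 m[φ1→sprk] = [25, 31]
r6 m[φ2→wind] = [21, 22]
r6 m[φ2→snow] = [12, 13]
r6 m[φ3→snow] = [5, 4]
r6 m[φ3→ice] = [24, 25]
r6 m[φ4→fog] = [11, 11]
r6 m[φ4→wet] = [27, 25]
r6 m[φ4→cld] = [20, 22]
r6 m[φ5→wind] = [4, 6]
r6 m[φ6→ice] = [1, 5]
r6 m[φ7→cld] = [5, 7]
r6 m[φ8→wet] = [4, 0]
r6 m[fog→φ0] = [12, 13]
r6 m[fog→φ1] = [33, 28]
r6 m[fog→φ4] = [23, 19]
r6 m[wind→φ2] = [4, 6]
r6 m[wind→φ5] = [21, 22]
r6 m[snow→φ0] = [17, 17]
r6 m[snow→φ2] = [18, 21]
r6 m[snow→φ3] = [25, 30]
r6 m[ice→φ3] = [1, 5]
r6 m[ice→φ6] = [24, 25]
r6 m[wet→φ4] = [4, 0]
r6 m[wet→φ8] = [27, 25]
r6 m[sprk→φ1] = [0, 0]
r6 m[cld→φ4] = [5, 7]
r6 m[cld→φ7] = [20, 22]
r7 m[φ0→fog] = [22, 17]
r7 m[φ0→snow] = [13, 17]
r7 m[φ1→fog] = [1, 2]
r7 m[φ1→sprk] = [30, 36]
r7 m[φ2→wind] = [26, 27]
r7 m[φ2→snow] = [12, 13]
r7 m[φ3→snow] = [5, 4]
r7 m[φ3→ice] = [29, 30]
r7 m[φ4→fog] = [11, 11]
r7 m[φ4→wet] = [32, 30]
r7 m[φ4→cld] = [25, 27]
r7 m[φ5→wind] = [4, 6]
r7 m[φ6→ice] = [1, 5]
r7 m[φ7→cld] = [5, 7]
r7 m[φ8→wet] = [4, 0]
r7 m[fog→φ0] = [12, 13]
r7 m[fog→φ1] = [33, 28]
r7 m[fog→φ4] = [23, 19]
r7 m[wind→φ2] = [4, 6]
r7 m[wind→φ5] = [21, 22]
r7 m[snow→φ0] = [17, 17]
r7 m[snow→φ2] = [18, 21]
r7 m[snow→φ3] = [25, 30]
r7 m[ice→φ3] = [1, 5]
r7 m[ice→φ6] = [24, 25]
r7 m[wet→φ4] = [4, 0]
r7 m[wet→φ8] = [27, 25]
r7 m[sprk→φ1] = [0, 0]
r7 m[cld→φ4] = [5, 7]
r7 m[cld→φ7] = [20, 22]
r8 m[φ0→fog] = [22, 17]
r8 m[φ0→snow] = [13, 17]
r8 m[φ1→fog] = [1, 2]
r8 m[φ1→sprk] = [30, 36]
r8 m[φ2→wind] = [26, 27]
r8 m[φ2→snow] = [12, 13]
r8 m[φ3→snow] = [5, 4]
r8 m[φ3→ice] = [29, 30]
r8 m[φ4→fog] = [11, 11]
r8 m[φ4→wet] = [32, 30]
r8 m[φ4→cld] = [25, 27]
r8 m[φ5→wind] = [4, 6]
r8 m[φ6→ice] = [1, 5]
r8 m[φ7→cld] = [5, 7]
r8 m[φ8→wet] = [4, 0]
r8 m[fog→φ0] = [12, 13]
r8 m[fog→φ1] = [33, 28]
r8 m[fog→φ4] = [23, 19]
r8 m[wind→φ2] = [4, 6]
r8 m[wind→φ5] = [26, 27]
r8 m[snow→φ0] = [17, 17]
r8 m[snow→φ2] = [18, 21]
r8 m[snow→φ3] = [25, 30]
r8 m[ice→φ3] = [1, 5]
r8 m[ice→φ6] = [29, 30]
r8 m[wet→φ4] = [4, 0]
r8 m[wet→φ8] = [32, 30]
r8 m[sprk→φ1] = [0, 0]
r8 m[cld→φ4] = [5, 7]
r8 m[cld→φ7] = [25, 27]
r9 m[φ0→fog] = [22, 17]
r9 m[φ0→snow] = [13, 17]
r9 m[φ1→fog] = [1, 2]
r9 m[φ1→sprk] = [30, 36]
r9 m[φ2→wind] = [26, 27]
r9 m[φ2→snow] = [12, 13]
r9 m[φ3→snow] = [5, 4]
r9 m[φ3→ice] = [29, 30]
r9 m[φ4→fog] = [11, 11]
r9 m[φ4→wet] = [32, 30]
r9 m[φ4→cld] = [25, 27]
r9 m[φ5→wind] = [4, 6]
r9 m[φ6→ice] = [1, 5]
r9 m[φ7→cld] = [5, 7]
r9 m[φ8→wet] = [4, 0]
r9 m[fog→φ0] = [12, 13]
r9 m[fog→φ1] = [33, 28]
r9 m[fog→φ4] = [23, 19]
r9 m[wind→φ2] = [4, 6]
r9 m[wind→φ5] = [26, 27]
r9 m[snow→φ0] = [17, 17]
r9 m[snow→φ2] = [18, 21]
r9 m[snow→φ3] = [25, 30]
r9 m[ice→φ3] = [1, 5]
r9 m[ice→φ6] = [29, 30]
r9 m[wet→φ4] = [4, 0]
r9 m[wet→φ8] = [32, 30]
r9 m[sprk→φ1] = [0, 0]
r9 m[cld→φ4] = [5, 7]
r9 m[cld→φ7] = [25, 27]
fixed point reached at round 9
b[fog] = ⊗ incoming = [34, 30]

b[fog] = [34, 30]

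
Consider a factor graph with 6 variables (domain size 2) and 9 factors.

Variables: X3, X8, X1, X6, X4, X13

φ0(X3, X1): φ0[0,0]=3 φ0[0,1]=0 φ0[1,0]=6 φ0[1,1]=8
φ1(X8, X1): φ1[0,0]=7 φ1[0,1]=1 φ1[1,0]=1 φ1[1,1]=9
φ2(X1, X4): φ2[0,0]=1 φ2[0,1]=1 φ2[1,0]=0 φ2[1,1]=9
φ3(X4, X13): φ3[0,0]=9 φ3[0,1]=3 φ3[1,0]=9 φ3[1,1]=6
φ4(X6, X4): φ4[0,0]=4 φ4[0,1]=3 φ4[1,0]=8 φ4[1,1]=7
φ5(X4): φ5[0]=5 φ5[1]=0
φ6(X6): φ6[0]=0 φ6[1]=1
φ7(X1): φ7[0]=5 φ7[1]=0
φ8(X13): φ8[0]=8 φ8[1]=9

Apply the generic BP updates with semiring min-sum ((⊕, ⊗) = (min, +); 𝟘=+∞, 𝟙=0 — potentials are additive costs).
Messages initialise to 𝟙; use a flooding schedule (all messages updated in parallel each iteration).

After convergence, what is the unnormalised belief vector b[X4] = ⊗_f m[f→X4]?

init: all messages = 𝟙 over 2 values
r1 m[φ0→X3] = [0, 6]
r1 m[φ0→X1] = [3, 0]
r1 m[φ1→X8] = [1, 1]
r1 m[φ1→X1] = [1, 1]
r1 m[φ2→X1] = [1, 0]
r1 m[φ2→X4] = [0, 1]
r1 m[φ3→X4] = [3, 6]
r1 m[φ3→X13] = [9, 3]
r1 m[φ4→X6] = [3, 7]
r1 m[φ4→X4] = [4, 3]
r1 m[φ5→X4] = [5, 0]
r1 m[φ6→X6] = [0, 1]
r1 m[φ7→X1] = [5, 0]
r1 m[φ8→X13] = [8, 9]
r1 m[X3→φ0] = [0, 0]
r1 m[X8→φ1] = [0, 0]
r1 m[X1→φ0] = [0, 0]
r1 m[X1→φ1] = [0, 0]
r1 m[X1→φ2] = [0, 0]
r1 m[X1→φ7] = [0, 0]
r1 m[X6→φ4] = [0, 0]
r1 m[X6→φ6] = [0, 0]
r1 m[X4→φ2] = [0, 0]
r1 m[X4→φ3] = [0, 0]
r1 m[X4→φ4] = [0, 0]
r1 m[X4→φ5] = [0, 0]
r1 m[X13→φ3] = [0, 0]
r1 m[X13→φ8] = [0, 0]
r2 m[φ0→X3] = [0, 6]
r2 m[φ0→X1] = [3, 0]
r2 m[φ1→X8] = [1, 1]
r2 m[φ1→X1] = [1, 1]
r2 m[φ2→X1] = [1, 0]
r2 m[φ2→X4] = [0, 1]
r2 m[φ3→X4] = [3, 6]
r2 m[φ3→X13] = [9, 3]
r2 m[φ4→X6] = [3, 7]
r2 m[φ4→X4] = [4, 3]
r2 m[φ5→X4] = [5, 0]
r2 m[φ6→X6] = [0, 1]
r2 m[φ7→X1] = [5, 0]
r2 m[φ8→X13] = [8, 9]
r2 m[X3→φ0] = [0, 0]
r2 m[X8→φ1] = [0, 0]
r2 m[X1→φ0] = [7, 1]
r2 m[X1→φ1] = [9, 0]
r2 m[X1→φ2] = [9, 1]
r2 m[X1→φ7] = [5, 1]
r2 m[X6→φ4] = [0, 1]
r2 m[X6→φ6] = [3, 7]
r2 m[X4→φ2] = [12, 9]
r2 m[X4→φ3] = [9, 4]
r2 m[X4→φ4] = [8, 7]
r2 m[X4→φ5] = [7, 10]
r2 m[X13→φ3] = [8, 9]
r2 m[X13→φ8] = [9, 3]
r3 m[φ0→X3] = [1, 9]
r3 m[φ0→X1] = [3, 0]
r3 m[φ1→X8] = [1, 9]
r3 m[φ1→X1] = [1, 1]
r3 m[φ2→X1] = [10, 12]
r3 m[φ2→X4] = [1, 10]
r3 m[φ3→X4] = [12, 15]
r3 m[φ3→X13] = [13, 10]
r3 m[φ4→X6] = [10, 14]
r3 m[φ4→X4] = [4, 3]
r3 m[φ5→X4] = [5, 0]
r3 m[φ6→X6] = [0, 1]
r3 m[φ7→X1] = [5, 0]
r3 m[φ8→X13] = [8, 9]
r3 m[X3→φ0] = [0, 0]
r3 m[X8→φ1] = [0, 0]
r3 m[X1→φ0] = [7, 1]
r3 m[X1→φ1] = [9, 0]
r3 m[X1→φ2] = [9, 1]
r3 m[X1→φ7] = [5, 1]
r3 m[X6→φ4] = [0, 1]
r3 m[X6→φ6] = [3, 7]
r3 m[X4→φ2] = [12, 9]
r3 m[X4→φ3] = [9, 4]
r3 m[X4→φ4] = [8, 7]
r3 m[X4→φ5] = [7, 10]
r3 m[X13→φ3] = [8, 9]
r3 m[X13→φ8] = [9, 3]
r4 m[φ0→X3] = [1, 9]
r4 m[φ0→X1] = [3, 0]
r4 m[φ1→X8] = [1, 9]
r4 m[φ1→X1] = [1, 1]
r4 m[φ2→X1] = [10, 12]
r4 m[φ2→X4] = [1, 10]
r4 m[φ3→X4] = [12, 15]
r4 m[φ3→X13] = [13, 10]
r4 m[φ4→X6] = [10, 14]
r4 m[φ4→X4] = [4, 3]
r4 m[φ5→X4] = [5, 0]
r4 m[φ6→X6] = [0, 1]
r4 m[φ7→X1] = [5, 0]
r4 m[φ8→X13] = [8, 9]
r4 m[X3→φ0] = [0, 0]
r4 m[X8→φ1] = [0, 0]
r4 m[X1→φ0] = [16, 13]
r4 m[X1→φ1] = [18, 12]
r4 m[X1→φ2] = [9, 1]
r4 m[X1→φ7] = [14, 13]
r4 m[X6→φ4] = [0, 1]
r4 m[X6→φ6] = [10, 14]
r4 m[X4→φ2] = [21, 18]
r4 m[X4→φ3] = [10, 13]
r4 m[X4→φ4] = [18, 25]
r4 m[X4→φ5] = [17, 28]
r4 m[X13→φ3] = [8, 9]
r4 m[X13→φ8] = [13, 10]
r5 m[φ0→X3] = [13, 21]
r5 m[φ0→X1] = [3, 0]
r5 m[φ1→X8] = [13, 19]
r5 m[φ1→X1] = [1, 1]
r5 m[φ2→X1] = [19, 21]
r5 m[φ2→X4] = [1, 10]
r5 m[φ3→X4] = [12, 15]
r5 m[φ3→X13] = [19, 13]
r5 m[φ4→X6] = [22, 26]
r5 m[φ4→X4] = [4, 3]
r5 m[φ5→X4] = [5, 0]
r5 m[φ6→X6] = [0, 1]
r5 m[φ7→X1] = [5, 0]
r5 m[φ8→X13] = [8, 9]
r5 m[X3→φ0] = [0, 0]
r5 m[X8→φ1] = [0, 0]
r5 m[X1→φ0] = [16, 13]
r5 m[X1→φ1] = [18, 12]
r5 m[X1→φ2] = [9, 1]
r5 m[X1→φ7] = [14, 13]
r5 m[X6→φ4] = [0, 1]
r5 m[X6→φ6] = [10, 14]
r5 m[X4→φ2] = [21, 18]
r5 m[X4→φ3] = [10, 13]
r5 m[X4→φ4] = [18, 25]
r5 m[X4→φ5] = [17, 28]
r5 m[X13→φ3] = [8, 9]
r5 m[X13→φ8] = [13, 10]
r6 m[φ0→X3] = [13, 21]
r6 m[φ0→X1] = [3, 0]
r6 m[φ1→X8] = [13, 19]
r6 m[φ1→X1] = [1, 1]
r6 m[φ2→X1] = [19, 21]
r6 m[φ2→X4] = [1, 10]
r6 m[φ3→X4] = [12, 15]
r6 m[φ3→X13] = [19, 13]
r6 m[φ4→X6] = [22, 26]
r6 m[φ4→X4] = [4, 3]
r6 m[φ5→X4] = [5, 0]
r6 m[φ6→X6] = [0, 1]
r6 m[φ7→X1] = [5, 0]
r6 m[φ8→X13] = [8, 9]
r6 m[X3→φ0] = [0, 0]
r6 m[X8→φ1] = [0, 0]
r6 m[X1→φ0] = [25, 22]
r6 m[X1→φ1] = [27, 21]
r6 m[X1→φ2] = [9, 1]
r6 m[X1→φ7] = [23, 22]
r6 m[X6→φ4] = [0, 1]
r6 m[X6→φ6] = [22, 26]
r6 m[X4→φ2] = [21, 18]
r6 m[X4→φ3] = [10, 13]
r6 m[X4→φ4] = [18, 25]
r6 m[X4→φ5] = [17, 28]
r6 m[X13→φ3] = [8, 9]
r6 m[X13→φ8] = [19, 13]
r7 m[φ0→X3] = [22, 30]
r7 m[φ0→X1] = [3, 0]
r7 m[φ1→X8] = [22, 28]
r7 m[φ1→X1] = [1, 1]
r7 m[φ2→X1] = [19, 21]
r7 m[φ2→X4] = [1, 10]
r7 m[φ3→X4] = [12, 15]
r7 m[φ3→X13] = [19, 13]
r7 m[φ4→X6] = [22, 26]
r7 m[φ4→X4] = [4, 3]
r7 m[φ5→X4] = [5, 0]
r7 m[φ6→X6] = [0, 1]
r7 m[φ7→X1] = [5, 0]
r7 m[φ8→X13] = [8, 9]
r7 m[X3→φ0] = [0, 0]
r7 m[X8→φ1] = [0, 0]
r7 m[X1→φ0] = [25, 22]
r7 m[X1→φ1] = [27, 21]
r7 m[X1→φ2] = [9, 1]
r7 m[X1→φ7] = [23, 22]
r7 m[X6→φ4] = [0, 1]
r7 m[X6→φ6] = [22, 26]
r7 m[X4→φ2] = [21, 18]
r7 m[X4→φ3] = [10, 13]
r7 m[X4→φ4] = [18, 25]
r7 m[X4→φ5] = [17, 28]
r7 m[X13→φ3] = [8, 9]
r7 m[X13→φ8] = [19, 13]
r8 m[φ0→X3] = [22, 30]
r8 m[φ0→X1] = [3, 0]
r8 m[φ1→X8] = [22, 28]
r8 m[φ1→X1] = [1, 1]
r8 m[φ2→X1] = [19, 21]
r8 m[φ2→X4] = [1, 10]
r8 m[φ3→X4] = [12, 15]
r8 m[φ3→X13] = [19, 13]
r8 m[φ4→X6] = [22, 26]
r8 m[φ4→X4] = [4, 3]
r8 m[φ5→X4] = [5, 0]
r8 m[φ6→X6] = [0, 1]
r8 m[φ7→X1] = [5, 0]
r8 m[φ8→X13] = [8, 9]
r8 m[X3→φ0] = [0, 0]
r8 m[X8→φ1] = [0, 0]
r8 m[X1→φ0] = [25, 22]
r8 m[X1→φ1] = [27, 21]
r8 m[X1→φ2] = [9, 1]
r8 m[X1→φ7] = [23, 22]
r8 m[X6→φ4] = [0, 1]
r8 m[X6→φ6] = [22, 26]
r8 m[X4→φ2] = [21, 18]
r8 m[X4→φ3] = [10, 13]
r8 m[X4→φ4] = [18, 25]
r8 m[X4→φ5] = [17, 28]
r8 m[X13→φ3] = [8, 9]
r8 m[X13→φ8] = [19, 13]
fixed point reached at round 8
b[X4] = ⊗ incoming = [22, 28]

b[X4] = [22, 28]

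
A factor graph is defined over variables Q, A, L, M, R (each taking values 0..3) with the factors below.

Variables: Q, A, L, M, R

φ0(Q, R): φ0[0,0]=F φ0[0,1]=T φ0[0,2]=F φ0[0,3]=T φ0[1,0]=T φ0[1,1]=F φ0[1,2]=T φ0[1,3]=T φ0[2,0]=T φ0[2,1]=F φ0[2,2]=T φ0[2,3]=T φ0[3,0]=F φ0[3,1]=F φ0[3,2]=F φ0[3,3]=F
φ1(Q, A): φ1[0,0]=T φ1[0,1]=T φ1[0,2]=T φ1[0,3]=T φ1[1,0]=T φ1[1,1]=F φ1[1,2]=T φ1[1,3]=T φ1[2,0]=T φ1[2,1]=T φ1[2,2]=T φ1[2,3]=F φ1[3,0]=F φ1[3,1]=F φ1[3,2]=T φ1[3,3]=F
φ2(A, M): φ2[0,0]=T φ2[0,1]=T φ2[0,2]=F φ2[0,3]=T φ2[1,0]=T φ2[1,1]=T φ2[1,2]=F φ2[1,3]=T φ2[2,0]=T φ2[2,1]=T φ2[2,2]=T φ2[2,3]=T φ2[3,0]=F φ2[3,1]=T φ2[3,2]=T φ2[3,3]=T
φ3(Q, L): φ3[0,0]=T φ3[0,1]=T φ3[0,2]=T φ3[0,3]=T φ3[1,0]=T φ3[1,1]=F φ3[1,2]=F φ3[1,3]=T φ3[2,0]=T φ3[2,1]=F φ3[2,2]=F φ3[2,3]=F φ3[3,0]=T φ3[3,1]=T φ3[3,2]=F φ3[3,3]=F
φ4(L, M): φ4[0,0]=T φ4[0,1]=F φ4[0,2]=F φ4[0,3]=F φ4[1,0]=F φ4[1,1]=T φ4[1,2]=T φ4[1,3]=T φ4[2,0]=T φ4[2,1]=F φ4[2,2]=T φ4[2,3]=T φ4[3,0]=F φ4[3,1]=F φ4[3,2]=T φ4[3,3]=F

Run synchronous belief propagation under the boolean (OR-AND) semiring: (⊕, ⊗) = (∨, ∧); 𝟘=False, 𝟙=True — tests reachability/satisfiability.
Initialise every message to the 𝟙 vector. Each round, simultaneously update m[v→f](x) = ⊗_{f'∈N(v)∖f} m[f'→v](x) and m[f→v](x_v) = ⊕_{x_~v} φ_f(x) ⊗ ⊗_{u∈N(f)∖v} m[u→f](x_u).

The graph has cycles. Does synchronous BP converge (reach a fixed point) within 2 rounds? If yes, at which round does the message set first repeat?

NOT CONVERGED within 2 rounds

init: all messages = 𝟙 over 4 values
r1 m[φ0→Q] = [T, T, T, F]
r1 m[φ0→R] = [T, T, T, T]
r1 m[φ1→Q] = [T, T, T, T]
r1 m[φ1→A] = [T, T, T, T]
r1 m[φ2→A] = [T, T, T, T]
r1 m[φ2→M] = [T, T, T, T]
r1 m[φ3→Q] = [T, T, T, T]
r1 m[φ3→L] = [T, T, T, T]
r1 m[φ4→L] = [T, T, T, T]
r1 m[φ4→M] = [T, T, T, T]
r1 m[Q→φ0] = [T, T, T, T]
r1 m[Q→φ1] = [T, T, T, T]
r1 m[Q→φ3] = [T, T, T, T]
r1 m[A→φ1] = [T, T, T, T]
r1 m[A→φ2] = [T, T, T, T]
r1 m[L→φ3] = [T, T, T, T]
r1 m[L→φ4] = [T, T, T, T]
r1 m[M→φ2] = [T, T, T, T]
r1 m[M→φ4] = [T, T, T, T]
r1 m[R→φ0] = [T, T, T, T]
r2 m[φ0→Q] = [T, T, T, F]
r2 m[φ0→R] = [T, T, T, T]
r2 m[φ1→Q] = [T, T, T, T]
r2 m[φ1→A] = [T, T, T, T]
r2 m[φ2→A] = [T, T, T, T]
r2 m[φ2→M] = [T, T, T, T]
r2 m[φ3→Q] = [T, T, T, T]
r2 m[φ3→L] = [T, T, T, T]
r2 m[φ4→L] = [T, T, T, T]
r2 m[φ4→M] = [T, T, T, T]
r2 m[Q→φ0] = [T, T, T, T]
r2 m[Q→φ1] = [T, T, T, F]
r2 m[Q→φ3] = [T, T, T, F]
r2 m[A→φ1] = [T, T, T, T]
r2 m[A→φ2] = [T, T, T, T]
r2 m[L→φ3] = [T, T, T, T]
r2 m[L→φ4] = [T, T, T, T]
r2 m[M→φ2] = [T, T, T, T]
r2 m[M→φ4] = [T, T, T, T]
r2 m[R→φ0] = [T, T, T, T]
no fixed point within 2 rounds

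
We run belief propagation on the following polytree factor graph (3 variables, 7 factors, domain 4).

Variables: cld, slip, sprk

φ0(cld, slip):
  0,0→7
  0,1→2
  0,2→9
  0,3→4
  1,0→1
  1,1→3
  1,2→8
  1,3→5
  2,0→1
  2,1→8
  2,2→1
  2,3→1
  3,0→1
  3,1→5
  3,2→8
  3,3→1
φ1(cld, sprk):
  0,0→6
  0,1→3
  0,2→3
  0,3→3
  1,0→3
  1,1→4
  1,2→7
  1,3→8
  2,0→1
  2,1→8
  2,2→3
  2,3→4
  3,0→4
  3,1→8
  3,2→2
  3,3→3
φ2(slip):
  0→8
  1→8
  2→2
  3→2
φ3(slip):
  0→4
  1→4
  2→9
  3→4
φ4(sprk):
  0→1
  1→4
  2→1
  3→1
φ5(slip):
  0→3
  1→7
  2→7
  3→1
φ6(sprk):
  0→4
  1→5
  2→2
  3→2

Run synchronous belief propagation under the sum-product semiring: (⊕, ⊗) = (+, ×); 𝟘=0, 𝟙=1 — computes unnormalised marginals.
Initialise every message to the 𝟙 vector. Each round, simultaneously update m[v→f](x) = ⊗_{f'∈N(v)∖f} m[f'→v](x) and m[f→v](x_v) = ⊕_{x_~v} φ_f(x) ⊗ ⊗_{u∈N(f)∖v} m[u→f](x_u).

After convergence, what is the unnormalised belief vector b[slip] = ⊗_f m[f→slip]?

b[slip] = [111168, 652288, 441756, 10864]

init: all messages = 𝟙 over 4 values
r1 m[φ0→cld] = [22, 17, 11, 15]
r1 m[φ0→slip] = [10, 18, 26, 11]
r1 m[φ1→cld] = [15, 22, 16, 17]
r1 m[φ1→sprk] = [14, 23, 15, 18]
r1 m[φ2→slip] = [8, 8, 2, 2]
r1 m[φ3→slip] = [4, 4, 9, 4]
r1 m[φ4→sprk] = [1, 4, 1, 1]
r1 m[φ5→slip] = [3, 7, 7, 1]
r1 m[φ6→sprk] = [4, 5, 2, 2]
r1 m[cld→φ0] = [1, 1, 1, 1]
r1 m[cld→φ1] = [1, 1, 1, 1]
r1 m[slip→φ0] = [1, 1, 1, 1]
r1 m[slip→φ2] = [1, 1, 1, 1]
r1 m[slip→φ3] = [1, 1, 1, 1]
r1 m[slip→φ5] = [1, 1, 1, 1]
r1 m[sprk→φ1] = [1, 1, 1, 1]
r1 m[sprk→φ4] = [1, 1, 1, 1]
r1 m[sprk→φ6] = [1, 1, 1, 1]
r2 m[φ0→cld] = [22, 17, 11, 15]
r2 m[φ0→slip] = [10, 18, 26, 11]
r2 m[φ1→cld] = [15, 22, 16, 17]
r2 m[φ1→sprk] = [14, 23, 15, 18]
r2 m[φ2→slip] = [8, 8, 2, 2]
r2 m[φ3→slip] = [4, 4, 9, 4]
r2 m[φ4→sprk] = [1, 4, 1, 1]
r2 m[φ5→slip] = [3, 7, 7, 1]
r2 m[φ6→sprk] = [4, 5, 2, 2]
r2 m[cld→φ0] = [15, 22, 16, 17]
r2 m[cld→φ1] = [22, 17, 11, 15]
r2 m[slip→φ0] = [96, 224, 126, 8]
r2 m[slip→φ2] = [120, 504, 1638, 44]
r2 m[slip→φ3] = [240, 1008, 364, 22]
r2 m[slip→φ5] = [320, 576, 468, 88]
r2 m[sprk→φ1] = [4, 20, 2, 2]
r2 m[sprk→φ4] = [56, 115, 30, 36]
r2 m[sprk→φ6] = [14, 92, 15, 18]
r3 m[φ0→cld] = [2286, 1816, 2022, 2232]
r3 m[φ0→slip] = [160, 309, 463, 203]
r3 m[φ1→cld] = [96, 122, 178, 186]
r3 m[φ1→sprk] = [254, 342, 248, 291]
r3 m[φ2→slip] = [8, 8, 2, 2]
r3 m[φ3→slip] = [4, 4, 9, 4]
r3 m[φ4→sprk] = [1, 4, 1, 1]
r3 m[φ5→slip] = [3, 7, 7, 1]
r3 m[φ6→sprk] = [4, 5, 2, 2]
r3 m[cld→φ0] = [15, 22, 16, 17]
r3 m[cld→φ1] = [22, 17, 11, 15]
r3 m[slip→φ0] = [96, 224, 126, 8]
r3 m[slip→φ2] = [120, 504, 1638, 44]
r3 m[slip→φ3] = [240, 1008, 364, 22]
r3 m[slip→φ5] = [320, 576, 468, 88]
r3 m[sprk→φ1] = [4, 20, 2, 2]
r3 m[sprk→φ4] = [56, 115, 30, 36]
r3 m[sprk→φ6] = [14, 92, 15, 18]
r4 m[φ0→cld] = [2286, 1816, 2022, 2232]
r4 m[φ0→slip] = [160, 309, 463, 203]
r4 m[φ1→cld] = [96, 122, 178, 186]
r4 m[φ1→sprk] = [254, 342, 248, 291]
r4 m[φ2→slip] = [8, 8, 2, 2]
r4 m[φ3→slip] = [4, 4, 9, 4]
r4 m[φ4→sprk] = [1, 4, 1, 1]
r4 m[φ5→slip] = [3, 7, 7, 1]
r4 m[φ6→sprk] = [4, 5, 2, 2]
r4 m[cld→φ0] = [96, 122, 178, 186]
r4 m[cld→φ1] = [2286, 1816, 2022, 2232]
r4 m[slip→φ0] = [96, 224, 126, 8]
r4 m[slip→φ2] = [1920, 8652, 29169, 812]
r4 m[slip→φ3] = [3840, 17304, 6482, 406]
r4 m[slip→φ5] = [5120, 9888, 8334, 1624]
r4 m[sprk→φ1] = [4, 20, 2, 2]
r4 m[sprk→φ4] = [1016, 1710, 496, 582]
r4 m[sprk→φ6] = [254, 1368, 248, 291]
r5 m[φ0→cld] = [2286, 1816, 2022, 2232]
r5 m[φ0→slip] = [1158, 2912, 3506, 1358]
r5 m[φ1→cld] = [96, 122, 178, 186]
r5 m[φ1→sprk] = [30114, 48154, 30100, 36170]
r5 m[φ2→slip] = [8, 8, 2, 2]
r5 m[φ3→slip] = [4, 4, 9, 4]
r5 m[φ4→sprk] = [1, 4, 1, 1]
r5 m[φ5→slip] = [3, 7, 7, 1]
r5 m[φ6→sprk] = [4, 5, 2, 2]
r5 m[cld→φ0] = [96, 122, 178, 186]
r5 m[cld→φ1] = [2286, 1816, 2022, 2232]
r5 m[slip→φ0] = [96, 224, 126, 8]
r5 m[slip→φ2] = [1920, 8652, 29169, 812]
r5 m[slip→φ3] = [3840, 17304, 6482, 406]
r5 m[slip→φ5] = [5120, 9888, 8334, 1624]
r5 m[sprk→φ1] = [4, 20, 2, 2]
r5 m[sprk→φ4] = [1016, 1710, 496, 582]
r5 m[sprk→φ6] = [254, 1368, 248, 291]
r6 m[φ0→cld] = [2286, 1816, 2022, 2232]
r6 m[φ0→slip] = [1158, 2912, 3506, 1358]
r6 m[φ1→cld] = [96, 122, 178, 186]
r6 m[φ1→sprk] = [30114, 48154, 30100, 36170]
r6 m[φ2→slip] = [8, 8, 2, 2]
r6 m[φ3→slip] = [4, 4, 9, 4]
r6 m[φ4→sprk] = [1, 4, 1, 1]
r6 m[φ5→slip] = [3, 7, 7, 1]
r6 m[φ6→sprk] = [4, 5, 2, 2]
r6 m[cld→φ0] = [96, 122, 178, 186]
r6 m[cld→φ1] = [2286, 1816, 2022, 2232]
r6 m[slip→φ0] = [96, 224, 126, 8]
r6 m[slip→φ2] = [13896, 81536, 220878, 5432]
r6 m[slip→φ3] = [27792, 163072, 49084, 2716]
r6 m[slip→φ5] = [37056, 93184, 63108, 10864]
r6 m[sprk→φ1] = [4, 20, 2, 2]
r6 m[sprk→φ4] = [120456, 240770, 60200, 72340]
r6 m[sprk→φ6] = [30114, 192616, 30100, 36170]
r7 m[φ0→cld] = [2286, 1816, 2022, 2232]
r7 m[φ0→slip] = [1158, 2912, 3506, 1358]
r7 m[φ1→cld] = [96, 122, 178, 186]
r7 m[φ1→sprk] = [30114, 48154, 30100, 36170]
r7 m[φ2→slip] = [8, 8, 2, 2]
r7 m[φ3→slip] = [4, 4, 9, 4]
r7 m[φ4→sprk] = [1, 4, 1, 1]
r7 m[φ5→slip] = [3, 7, 7, 1]
r7 m[φ6→sprk] = [4, 5, 2, 2]
r7 m[cld→φ0] = [96, 122, 178, 186]
r7 m[cld→φ1] = [2286, 1816, 2022, 2232]
r7 m[slip→φ0] = [96, 224, 126, 8]
r7 m[slip→φ2] = [13896, 81536, 220878, 5432]
r7 m[slip→φ3] = [27792, 163072, 49084, 2716]
r7 m[slip→φ5] = [37056, 93184, 63108, 10864]
r7 m[sprk→φ1] = [4, 20, 2, 2]
r7 m[sprk→φ4] = [120456, 240770, 60200, 72340]
r7 m[sprk→φ6] = [30114, 192616, 30100, 36170]
fixed point reached at round 7
b[slip] = ⊗ incoming = [111168, 652288, 441756, 10864]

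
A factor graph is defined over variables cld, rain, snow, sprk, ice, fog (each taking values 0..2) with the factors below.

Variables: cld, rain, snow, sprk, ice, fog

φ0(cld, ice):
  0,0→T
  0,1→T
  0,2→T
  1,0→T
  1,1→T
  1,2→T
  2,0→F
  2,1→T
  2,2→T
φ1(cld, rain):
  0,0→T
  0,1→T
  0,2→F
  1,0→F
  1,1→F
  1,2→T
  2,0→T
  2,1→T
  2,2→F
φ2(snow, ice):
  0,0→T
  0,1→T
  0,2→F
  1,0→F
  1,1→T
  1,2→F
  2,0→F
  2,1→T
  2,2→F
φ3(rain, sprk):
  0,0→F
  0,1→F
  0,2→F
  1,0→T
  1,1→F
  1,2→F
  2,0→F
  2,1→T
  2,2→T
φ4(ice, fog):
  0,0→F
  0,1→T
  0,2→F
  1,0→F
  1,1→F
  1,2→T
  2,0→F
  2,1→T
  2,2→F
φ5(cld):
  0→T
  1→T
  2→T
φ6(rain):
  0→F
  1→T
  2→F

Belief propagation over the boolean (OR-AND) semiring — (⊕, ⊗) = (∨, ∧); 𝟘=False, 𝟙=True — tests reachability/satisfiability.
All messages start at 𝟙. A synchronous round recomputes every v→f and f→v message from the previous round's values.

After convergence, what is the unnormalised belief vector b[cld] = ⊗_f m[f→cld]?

b[cld] = [T, F, T]

init: all messages = 𝟙 over 3 values
r1 m[φ0→cld] = [T, T, T]
r1 m[φ0→ice] = [T, T, T]
r1 m[φ1→cld] = [T, T, T]
r1 m[φ1→rain] = [T, T, T]
r1 m[φ2→snow] = [T, T, T]
r1 m[φ2→ice] = [T, T, F]
r1 m[φ3→rain] = [F, T, T]
r1 m[φ3→sprk] = [T, T, T]
r1 m[φ4→ice] = [T, T, T]
r1 m[φ4→fog] = [F, T, T]
r1 m[φ5→cld] = [T, T, T]
r1 m[φ6→rain] = [F, T, F]
r1 m[cld→φ0] = [T, T, T]
r1 m[cld→φ1] = [T, T, T]
r1 m[cld→φ5] = [T, T, T]
r1 m[rain→φ1] = [T, T, T]
r1 m[rain→φ3] = [T, T, T]
r1 m[rain→φ6] = [T, T, T]
r1 m[snow→φ2] = [T, T, T]
r1 m[sprk→φ3] = [T, T, T]
r1 m[ice→φ0] = [T, T, T]
r1 m[ice→φ2] = [T, T, T]
r1 m[ice→φ4] = [T, T, T]
r1 m[fog→φ4] = [T, T, T]
r2 m[φ0→cld] = [T, T, T]
r2 m[φ0→ice] = [T, T, T]
r2 m[φ1→cld] = [T, T, T]
r2 m[φ1→rain] = [T, T, T]
r2 m[φ2→snow] = [T, T, T]
r2 m[φ2→ice] = [T, T, F]
r2 m[φ3→rain] = [F, T, T]
r2 m[φ3→sprk] = [T, T, T]
r2 m[φ4→ice] = [T, T, T]
r2 m[φ4→fog] = [F, T, T]
r2 m[φ5→cld] = [T, T, T]
r2 m[φ6→rain] = [F, T, F]
r2 m[cld→φ0] = [T, T, T]
r2 m[cld→φ1] = [T, T, T]
r2 m[cld→φ5] = [T, T, T]
r2 m[rain→φ1] = [F, T, F]
r2 m[rain→φ3] = [F, T, F]
r2 m[rain→φ6] = [F, T, T]
r2 m[snow→φ2] = [T, T, T]
r2 m[sprk→φ3] = [T, T, T]
r2 m[ice→φ0] = [T, T, F]
r2 m[ice→φ2] = [T, T, T]
r2 m[ice→φ4] = [T, T, F]
r2 m[fog→φ4] = [T, T, T]
r3 m[φ0→cld] = [T, T, T]
r3 m[φ0→ice] = [T, T, T]
r3 m[φ1→cld] = [T, F, T]
r3 m[φ1→rain] = [T, T, T]
r3 m[φ2→snow] = [T, T, T]
r3 m[φ2→ice] = [T, T, F]
r3 m[φ3→rain] = [F, T, T]
r3 m[φ3→sprk] = [T, F, F]
r3 m[φ4→ice] = [T, T, T]
r3 m[φ4→fog] = [F, T, T]
r3 m[φ5→cld] = [T, T, T]
r3 m[φ6→rain] = [F, T, F]
r3 m[cld→φ0] = [T, T, T]
r3 m[cld→φ1] = [T, T, T]
r3 m[cld→φ5] = [T, T, T]
r3 m[rain→φ1] = [F, T, F]
r3 m[rain→φ3] = [F, T, F]
r3 m[rain→φ6] = [F, T, T]
r3 m[snow→φ2] = [T, T, T]
r3 m[sprk→φ3] = [T, T, T]
r3 m[ice→φ0] = [T, T, F]
r3 m[ice→φ2] = [T, T, T]
r3 m[ice→φ4] = [T, T, F]
r3 m[fog→φ4] = [T, T, T]
r4 m[φ0→cld] = [T, T, T]
r4 m[φ0→ice] = [T, T, T]
r4 m[φ1→cld] = [T, F, T]
r4 m[φ1→rain] = [T, T, T]
r4 m[φ2→snow] = [T, T, T]
r4 m[φ2→ice] = [T, T, F]
r4 m[φ3→rain] = [F, T, T]
r4 m[φ3→sprk] = [T, F, F]
r4 m[φ4→ice] = [T, T, T]
r4 m[φ4→fog] = [F, T, T]
r4 m[φ5→cld] = [T, T, T]
r4 m[φ6→rain] = [F, T, F]
r4 m[cld→φ0] = [T, F, T]
r4 m[cld→φ1] = [T, T, T]
r4 m[cld→φ5] = [T, F, T]
r4 m[rain→φ1] = [F, T, F]
r4 m[rain→φ3] = [F, T, F]
r4 m[rain→φ6] = [F, T, T]
r4 m[snow→φ2] = [T, T, T]
r4 m[sprk→φ3] = [T, T, T]
r4 m[ice→φ0] = [T, T, F]
r4 m[ice→φ2] = [T, T, T]
r4 m[ice→φ4] = [T, T, F]
r4 m[fog→φ4] = [T, T, T]
r5 m[φ0→cld] = [T, T, T]
r5 m[φ0→ice] = [T, T, T]
r5 m[φ1→cld] = [T, F, T]
r5 m[φ1→rain] = [T, T, T]
r5 m[φ2→snow] = [T, T, T]
r5 m[φ2→ice] = [T, T, F]
r5 m[φ3→rain] = [F, T, T]
r5 m[φ3→sprk] = [T, F, F]
r5 m[φ4→ice] = [T, T, T]
r5 m[φ4→fog] = [F, T, T]
r5 m[φ5→cld] = [T, T, T]
r5 m[φ6→rain] = [F, T, F]
r5 m[cld→φ0] = [T, F, T]
r5 m[cld→φ1] = [T, T, T]
r5 m[cld→φ5] = [T, F, T]
r5 m[rain→φ1] = [F, T, F]
r5 m[rain→φ3] = [F, T, F]
r5 m[rain→φ6] = [F, T, T]
r5 m[snow→φ2] = [T, T, T]
r5 m[sprk→φ3] = [T, T, T]
r5 m[ice→φ0] = [T, T, F]
r5 m[ice→φ2] = [T, T, T]
r5 m[ice→φ4] = [T, T, F]
r5 m[fog→φ4] = [T, T, T]
fixed point reached at round 5
b[cld] = ⊗ incoming = [T, F, T]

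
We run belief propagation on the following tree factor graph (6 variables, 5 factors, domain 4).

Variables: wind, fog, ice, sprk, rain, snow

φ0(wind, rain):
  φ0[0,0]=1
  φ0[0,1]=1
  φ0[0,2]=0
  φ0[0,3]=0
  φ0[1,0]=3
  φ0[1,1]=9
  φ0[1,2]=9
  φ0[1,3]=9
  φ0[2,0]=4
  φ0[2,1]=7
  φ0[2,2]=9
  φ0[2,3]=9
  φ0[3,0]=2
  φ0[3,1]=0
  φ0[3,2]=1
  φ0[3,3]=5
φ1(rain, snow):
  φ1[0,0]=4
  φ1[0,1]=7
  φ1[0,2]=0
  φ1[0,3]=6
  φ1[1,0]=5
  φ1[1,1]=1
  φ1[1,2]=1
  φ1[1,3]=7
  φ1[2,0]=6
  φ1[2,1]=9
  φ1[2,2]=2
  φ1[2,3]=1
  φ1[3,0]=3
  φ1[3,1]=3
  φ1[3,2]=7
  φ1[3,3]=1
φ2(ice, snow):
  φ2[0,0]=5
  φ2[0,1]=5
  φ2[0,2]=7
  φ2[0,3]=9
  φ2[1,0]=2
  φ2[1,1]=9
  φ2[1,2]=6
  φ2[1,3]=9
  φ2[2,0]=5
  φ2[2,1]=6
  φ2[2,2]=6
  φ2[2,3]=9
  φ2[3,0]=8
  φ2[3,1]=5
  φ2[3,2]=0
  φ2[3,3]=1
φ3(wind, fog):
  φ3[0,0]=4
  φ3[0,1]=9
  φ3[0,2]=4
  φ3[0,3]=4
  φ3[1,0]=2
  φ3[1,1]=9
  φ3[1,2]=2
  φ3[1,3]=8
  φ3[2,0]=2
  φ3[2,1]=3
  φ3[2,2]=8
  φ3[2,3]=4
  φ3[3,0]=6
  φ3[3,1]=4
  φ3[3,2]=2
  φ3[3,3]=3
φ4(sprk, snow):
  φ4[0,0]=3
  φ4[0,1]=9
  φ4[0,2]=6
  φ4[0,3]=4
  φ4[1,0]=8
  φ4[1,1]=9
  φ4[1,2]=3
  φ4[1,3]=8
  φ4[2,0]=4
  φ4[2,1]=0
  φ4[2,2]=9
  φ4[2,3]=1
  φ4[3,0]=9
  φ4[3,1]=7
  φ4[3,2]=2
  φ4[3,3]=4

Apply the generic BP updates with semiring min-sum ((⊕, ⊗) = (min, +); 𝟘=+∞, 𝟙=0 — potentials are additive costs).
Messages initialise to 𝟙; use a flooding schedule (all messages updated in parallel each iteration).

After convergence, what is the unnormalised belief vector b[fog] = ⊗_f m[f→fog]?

b[fog] = [7, 7, 5, 6]

init: all messages = 𝟙 over 4 values
r1 m[φ0→wind] = [0, 3, 4, 0]
r1 m[φ0→rain] = [1, 0, 0, 0]
r1 m[φ1→rain] = [0, 1, 1, 1]
r1 m[φ1→snow] = [3, 1, 0, 1]
r1 m[φ2→ice] = [5, 2, 5, 0]
r1 m[φ2→snow] = [2, 5, 0, 1]
r1 m[φ3→wind] = [4, 2, 2, 2]
r1 m[φ3→fog] = [2, 3, 2, 3]
r1 m[φ4→sprk] = [3, 3, 0, 2]
r1 m[φ4→snow] = [3, 0, 2, 1]
r1 m[wind→φ0] = [0, 0, 0, 0]
r1 m[wind→φ3] = [0, 0, 0, 0]
r1 m[fog→φ3] = [0, 0, 0, 0]
r1 m[ice→φ2] = [0, 0, 0, 0]
r1 m[sprk→φ4] = [0, 0, 0, 0]
r1 m[rain→φ0] = [0, 0, 0, 0]
r1 m[rain→φ1] = [0, 0, 0, 0]
r1 m[snow→φ1] = [0, 0, 0, 0]
r1 m[snow→φ2] = [0, 0, 0, 0]
r1 m[snow→φ4] = [0, 0, 0, 0]
r2 m[φ0→wind] = [0, 3, 4, 0]
r2 m[φ0→rain] = [1, 0, 0, 0]
r2 m[φ1→rain] = [0, 1, 1, 1]
r2 m[φ1→snow] = [3, 1, 0, 1]
r2 m[φ2→ice] = [5, 2, 5, 0]
r2 m[φ2→snow] = [2, 5, 0, 1]
r2 m[φ3→wind] = [4, 2, 2, 2]
r2 m[φ3→fog] = [2, 3, 2, 3]
r2 m[φ4→sprk] = [3, 3, 0, 2]
r2 m[φ4→snow] = [3, 0, 2, 1]
r2 m[wind→φ0] = [4, 2, 2, 2]
r2 m[wind→φ3] = [0, 3, 4, 0]
r2 m[fog→φ3] = [0, 0, 0, 0]
r2 m[ice→φ2] = [0, 0, 0, 0]
r2 m[sprk→φ4] = [0, 0, 0, 0]
r2 m[rain→φ0] = [0, 1, 1, 1]
r2 m[rain→φ1] = [1, 0, 0, 0]
r2 m[snow→φ1] = [5, 5, 2, 2]
r2 m[snow→φ2] = [6, 1, 2, 2]
r2 m[snow→φ4] = [5, 6, 0, 2]
r3 m[φ0→wind] = [1, 3, 4, 1]
r3 m[φ0→rain] = [4, 2, 3, 4]
r3 m[φ1→rain] = [2, 3, 3, 3]
r3 m[φ1→snow] = [3, 1, 1, 1]
r3 m[φ2→ice] = [6, 8, 7, 2]
r3 m[φ2→snow] = [2, 5, 0, 1]
r3 m[φ3→wind] = [4, 2, 2, 2]
r3 m[φ3→fog] = [4, 4, 2, 3]
r3 m[φ4→sprk] = [6, 3, 3, 2]
r3 m[φ4→snow] = [3, 0, 2, 1]
r3 m[wind→φ0] = [4, 2, 2, 2]
r3 m[wind→φ3] = [0, 3, 4, 0]
r3 m[fog→φ3] = [0, 0, 0, 0]
r3 m[ice→φ2] = [0, 0, 0, 0]
r3 m[sprk→φ4] = [0, 0, 0, 0]
r3 m[rain→φ0] = [0, 1, 1, 1]
r3 m[rain→φ1] = [1, 0, 0, 0]
r3 m[snow→φ1] = [5, 5, 2, 2]
r3 m[snow→φ2] = [6, 1, 2, 2]
r3 m[snow→φ4] = [5, 6, 0, 2]
r4 m[φ0→wind] = [1, 3, 4, 1]
r4 m[φ0→rain] = [4, 2, 3, 4]
r4 m[φ1→rain] = [2, 3, 3, 3]
r4 m[φ1→snow] = [3, 1, 1, 1]
r4 m[φ2→ice] = [6, 8, 7, 2]
r4 m[φ2→snow] = [2, 5, 0, 1]
r4 m[φ3→wind] = [4, 2, 2, 2]
r4 m[φ3→fog] = [4, 4, 2, 3]
r4 m[φ4→sprk] = [6, 3, 3, 2]
r4 m[φ4→snow] = [3, 0, 2, 1]
r4 m[wind→φ0] = [4, 2, 2, 2]
r4 m[wind→φ3] = [1, 3, 4, 1]
r4 m[fog→φ3] = [0, 0, 0, 0]
r4 m[ice→φ2] = [0, 0, 0, 0]
r4 m[sprk→φ4] = [0, 0, 0, 0]
r4 m[rain→φ0] = [2, 3, 3, 3]
r4 m[rain→φ1] = [4, 2, 3, 4]
r4 m[snow→φ1] = [5, 5, 2, 2]
r4 m[snow→φ2] = [6, 1, 3, 2]
r4 m[snow→φ4] = [5, 6, 1, 2]
r5 m[φ0→wind] = [3, 5, 6, 3]
r5 m[φ0→rain] = [4, 2, 3, 4]
r5 m[φ1→rain] = [2, 3, 3, 3]
r5 m[φ1→snow] = [7, 3, 3, 4]
r5 m[φ2→ice] = [6, 8, 7, 3]
r5 m[φ2→snow] = [2, 5, 0, 1]
r5 m[φ3→wind] = [4, 2, 2, 2]
r5 m[φ3→fog] = [5, 5, 3, 4]
r5 m[φ4→sprk] = [6, 4, 3, 3]
r5 m[φ4→snow] = [3, 0, 2, 1]
r5 m[wind→φ0] = [4, 2, 2, 2]
r5 m[wind→φ3] = [1, 3, 4, 1]
r5 m[fog→φ3] = [0, 0, 0, 0]
r5 m[ice→φ2] = [0, 0, 0, 0]
r5 m[sprk→φ4] = [0, 0, 0, 0]
r5 m[rain→φ0] = [2, 3, 3, 3]
r5 m[rain→φ1] = [4, 2, 3, 4]
r5 m[snow→φ1] = [5, 5, 2, 2]
r5 m[snow→φ2] = [6, 1, 3, 2]
r5 m[snow→φ4] = [5, 6, 1, 2]
r6 m[φ0→wind] = [3, 5, 6, 3]
r6 m[φ0→rain] = [4, 2, 3, 4]
r6 m[φ1→rain] = [2, 3, 3, 3]
r6 m[φ1→snow] = [7, 3, 3, 4]
r6 m[φ2→ice] = [6, 8, 7, 3]
r6 m[φ2→snow] = [2, 5, 0, 1]
r6 m[φ3→wind] = [4, 2, 2, 2]
r6 m[φ3→fog] = [5, 5, 3, 4]
r6 m[φ4→sprk] = [6, 4, 3, 3]
r6 m[φ4→snow] = [3, 0, 2, 1]
r6 m[wind→φ0] = [4, 2, 2, 2]
r6 m[wind→φ3] = [3, 5, 6, 3]
r6 m[fog→φ3] = [0, 0, 0, 0]
r6 m[ice→φ2] = [0, 0, 0, 0]
r6 m[sprk→φ4] = [0, 0, 0, 0]
r6 m[rain→φ0] = [2, 3, 3, 3]
r6 m[rain→φ1] = [4, 2, 3, 4]
r6 m[snow→φ1] = [5, 5, 2, 2]
r6 m[snow→φ2] = [10, 3, 5, 5]
r6 m[snow→φ4] = [9, 8, 3, 5]
r7 m[φ0→wind] = [3, 5, 6, 3]
r7 m[φ0→rain] = [4, 2, 3, 4]
r7 m[φ1→rain] = [2, 3, 3, 3]
r7 m[φ1→snow] = [7, 3, 3, 4]
r7 m[φ2→ice] = [8, 11, 9, 5]
r7 m[φ2→snow] = [2, 5, 0, 1]
r7 m[φ3→wind] = [4, 2, 2, 2]
r7 m[φ3→fog] = [7, 7, 5, 6]
r7 m[φ4→sprk] = [9, 6, 6, 5]
r7 m[φ4→snow] = [3, 0, 2, 1]
r7 m[wind→φ0] = [4, 2, 2, 2]
r7 m[wind→φ3] = [3, 5, 6, 3]
r7 m[fog→φ3] = [0, 0, 0, 0]
r7 m[ice→φ2] = [0, 0, 0, 0]
r7 m[sprk→φ4] = [0, 0, 0, 0]
r7 m[rain→φ0] = [2, 3, 3, 3]
r7 m[rain→φ1] = [4, 2, 3, 4]
r7 m[snow→φ1] = [5, 5, 2, 2]
r7 m[snow→φ2] = [10, 3, 5, 5]
r7 m[snow→φ4] = [9, 8, 3, 5]
r8 m[φ0→wind] = [3, 5, 6, 3]
r8 m[φ0→rain] = [4, 2, 3, 4]
r8 m[φ1→rain] = [2, 3, 3, 3]
r8 m[φ1→snow] = [7, 3, 3, 4]
r8 m[φ2→ice] = [8, 11, 9, 5]
r8 m[φ2→snow] = [2, 5, 0, 1]
r8 m[φ3→wind] = [4, 2, 2, 2]
r8 m[φ3→fog] = [7, 7, 5, 6]
r8 m[φ4→sprk] = [9, 6, 6, 5]
r8 m[φ4→snow] = [3, 0, 2, 1]
r8 m[wind→φ0] = [4, 2, 2, 2]
r8 m[wind→φ3] = [3, 5, 6, 3]
r8 m[fog→φ3] = [0, 0, 0, 0]
r8 m[ice→φ2] = [0, 0, 0, 0]
r8 m[sprk→φ4] = [0, 0, 0, 0]
r8 m[rain→φ0] = [2, 3, 3, 3]
r8 m[rain→φ1] = [4, 2, 3, 4]
r8 m[snow→φ1] = [5, 5, 2, 2]
r8 m[snow→φ2] = [10, 3, 5, 5]
r8 m[snow→φ4] = [9, 8, 3, 5]
fixed point reached at round 8
b[fog] = ⊗ incoming = [7, 7, 5, 6]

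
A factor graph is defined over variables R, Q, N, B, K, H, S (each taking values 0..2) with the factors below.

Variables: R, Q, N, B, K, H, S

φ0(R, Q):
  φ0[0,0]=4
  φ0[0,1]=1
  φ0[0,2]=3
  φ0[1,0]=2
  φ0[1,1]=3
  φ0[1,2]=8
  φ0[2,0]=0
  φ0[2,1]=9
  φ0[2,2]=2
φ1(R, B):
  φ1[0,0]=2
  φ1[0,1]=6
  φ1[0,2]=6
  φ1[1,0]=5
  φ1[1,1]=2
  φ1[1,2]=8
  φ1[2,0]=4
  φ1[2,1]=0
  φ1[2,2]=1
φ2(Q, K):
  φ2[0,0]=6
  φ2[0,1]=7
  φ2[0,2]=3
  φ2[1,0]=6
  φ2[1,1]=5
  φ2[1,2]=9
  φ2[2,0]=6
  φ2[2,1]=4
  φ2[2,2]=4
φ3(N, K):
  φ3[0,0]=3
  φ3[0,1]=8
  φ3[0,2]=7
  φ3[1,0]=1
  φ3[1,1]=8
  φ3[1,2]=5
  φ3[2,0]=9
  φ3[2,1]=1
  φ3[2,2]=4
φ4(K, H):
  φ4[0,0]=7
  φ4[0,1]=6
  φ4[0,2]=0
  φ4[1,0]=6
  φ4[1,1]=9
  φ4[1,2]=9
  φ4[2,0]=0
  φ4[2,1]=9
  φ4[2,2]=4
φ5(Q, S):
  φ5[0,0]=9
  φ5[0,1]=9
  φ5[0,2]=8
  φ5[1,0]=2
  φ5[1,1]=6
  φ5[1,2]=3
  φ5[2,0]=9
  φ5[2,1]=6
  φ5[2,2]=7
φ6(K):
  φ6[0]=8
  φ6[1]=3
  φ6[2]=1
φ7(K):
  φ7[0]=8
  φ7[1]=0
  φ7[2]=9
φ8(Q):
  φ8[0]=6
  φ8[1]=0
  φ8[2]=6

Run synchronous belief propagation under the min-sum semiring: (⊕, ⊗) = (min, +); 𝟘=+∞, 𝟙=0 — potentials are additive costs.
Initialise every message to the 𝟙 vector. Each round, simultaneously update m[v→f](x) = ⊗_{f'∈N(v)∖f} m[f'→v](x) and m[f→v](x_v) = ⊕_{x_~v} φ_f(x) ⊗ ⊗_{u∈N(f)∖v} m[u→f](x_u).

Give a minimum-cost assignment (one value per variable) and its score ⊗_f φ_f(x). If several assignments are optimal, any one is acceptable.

init: all messages = 𝟙 over 3 values
r1 m[φ0→R] = [1, 2, 0]
r1 m[φ0→Q] = [0, 1, 2]
r1 m[φ1→R] = [2, 2, 0]
r1 m[φ1→B] = [2, 0, 1]
r1 m[φ2→Q] = [3, 5, 4]
r1 m[φ2→K] = [6, 4, 3]
r1 m[φ3→N] = [3, 1, 1]
r1 m[φ3→K] = [1, 1, 4]
r1 m[φ4→K] = [0, 6, 0]
r1 m[φ4→H] = [0, 6, 0]
r1 m[φ5→Q] = [8, 2, 6]
r1 m[φ5→S] = [2, 6, 3]
r1 m[φ6→K] = [8, 3, 1]
r1 m[φ7→K] = [8, 0, 9]
r1 m[φ8→Q] = [6, 0, 6]
r1 m[R→φ0] = [0, 0, 0]
r1 m[R→φ1] = [0, 0, 0]
r1 m[Q→φ0] = [0, 0, 0]
r1 m[Q→φ2] = [0, 0, 0]
r1 m[Q→φ5] = [0, 0, 0]
r1 m[Q→φ8] = [0, 0, 0]
r1 m[N→φ3] = [0, 0, 0]
r1 m[B→φ1] = [0, 0, 0]
r1 m[K→φ2] = [0, 0, 0]
r1 m[K→φ3] = [0, 0, 0]
r1 m[K→φ4] = [0, 0, 0]
r1 m[K→φ6] = [0, 0, 0]
r1 m[K→φ7] = [0, 0, 0]
r1 m[H→φ4] = [0, 0, 0]
r1 m[S→φ5] = [0, 0, 0]
r2 m[φ0→R] = [1, 2, 0]
r2 m[φ0→Q] = [0, 1, 2]
r2 m[φ1→R] = [2, 2, 0]
r2 m[φ1→B] = [2, 0, 1]
r2 m[φ2→Q] = [3, 5, 4]
r2 m[φ2→K] = [6, 4, 3]
r2 m[φ3→N] = [3, 1, 1]
r2 m[φ3→K] = [1, 1, 4]
r2 m[φ4→K] = [0, 6, 0]
r2 m[φ4→H] = [0, 6, 0]
r2 m[φ5→Q] = [8, 2, 6]
r2 m[φ5→S] = [2, 6, 3]
r2 m[φ6→K] = [8, 3, 1]
r2 m[φ7→K] = [8, 0, 9]
r2 m[φ8→Q] = [6, 0, 6]
r2 m[R→φ0] = [2, 2, 0]
r2 m[R→φ1] = [1, 2, 0]
r2 m[Q→φ0] = [17, 7, 16]
r2 m[Q→φ2] = [14, 3, 14]
r2 m[Q→φ5] = [9, 6, 12]
r2 m[Q→φ8] = [11, 8, 12]
r2 m[N→φ3] = [0, 0, 0]
r2 m[B→φ1] = [0, 0, 0]
r2 m[K→φ2] = [17, 10, 14]
r2 m[K→φ3] = [22, 13, 13]
r2 m[K→φ4] = [23, 8, 17]
r2 m[K→φ6] = [15, 11, 16]
r2 m[K→φ7] = [15, 14, 8]
r2 m[H→φ4] = [0, 0, 0]
r2 m[S→φ5] = [0, 0, 0]
r3 m[φ0→R] = [8, 10, 16]
r3 m[φ0→Q] = [0, 3, 2]
r3 m[φ1→R] = [2, 2, 0]
r3 m[φ1→B] = [3, 0, 1]
r3 m[φ2→Q] = [17, 15, 14]
r3 m[φ2→K] = [9, 8, 12]
r3 m[φ3→N] = [20, 18, 14]
r3 m[φ3→K] = [1, 1, 4]
r3 m[φ4→K] = [0, 6, 0]
r3 m[φ4→H] = [14, 17, 17]
r3 m[φ5→Q] = [8, 2, 6]
r3 m[φ5→S] = [8, 12, 9]
r3 m[φ6→K] = [8, 3, 1]
r3 m[φ7→K] = [8, 0, 9]
r3 m[φ8→Q] = [6, 0, 6]
r3 m[R→φ0] = [2, 2, 0]
r3 m[R→φ1] = [1, 2, 0]
r3 m[Q→φ0] = [17, 7, 16]
r3 m[Q→φ2] = [14, 3, 14]
r3 m[Q→φ5] = [9, 6, 12]
r3 m[Q→φ8] = [11, 8, 12]
r3 m[N→φ3] = [0, 0, 0]
r3 m[B→φ1] = [0, 0, 0]
r3 m[K→φ2] = [17, 10, 14]
r3 m[K→φ3] = [22, 13, 13]
r3 m[K→φ4] = [23, 8, 17]
r3 m[K→φ6] = [15, 11, 16]
r3 m[K→φ7] = [15, 14, 8]
r3 m[H→φ4] = [0, 0, 0]
r3 m[S→φ5] = [0, 0, 0]
r4 m[φ0→R] = [8, 10, 16]
r4 m[φ0→Q] = [0, 3, 2]
r4 m[φ1→R] = [2, 2, 0]
r4 m[φ1→B] = [3, 0, 1]
r4 m[φ2→Q] = [17, 15, 14]
r4 m[φ2→K] = [9, 8, 12]
r4 m[φ3→N] = [20, 18, 14]
r4 m[φ3→K] = [1, 1, 4]
r4 m[φ4→K] = [0, 6, 0]
r4 m[φ4→H] = [14, 17, 17]
r4 m[φ5→Q] = [8, 2, 6]
r4 m[φ5→S] = [8, 12, 9]
r4 m[φ6→K] = [8, 3, 1]
r4 m[φ7→K] = [8, 0, 9]
r4 m[φ8→Q] = [6, 0, 6]
r4 m[R→φ0] = [2, 2, 0]
r4 m[R→φ1] = [8, 10, 16]
r4 m[Q→φ0] = [31, 17, 26]
r4 m[Q→φ2] = [14, 5, 14]
r4 m[Q→φ5] = [23, 18, 22]
r4 m[Q→φ8] = [25, 20, 22]
r4 m[N→φ3] = [0, 0, 0]
r4 m[B→φ1] = [0, 0, 0]
r4 m[K→φ2] = [17, 10, 14]
r4 m[K→φ3] = [25, 17, 22]
r4 m[K→φ4] = [26, 12, 26]
r4 m[K→φ6] = [18, 15, 25]
r4 m[K→φ7] = [18, 18, 17]
r4 m[H→φ4] = [0, 0, 0]
r4 m[S→φ5] = [0, 0, 0]
r5 m[φ0→R] = [18, 20, 26]
r5 m[φ0→Q] = [0, 3, 2]
r5 m[φ1→R] = [2, 2, 0]
r5 m[φ1→B] = [10, 12, 14]
r5 m[φ2→Q] = [17, 15, 14]
r5 m[φ2→K] = [11, 10, 14]
r5 m[φ3→N] = [25, 25, 18]
r5 m[φ3→K] = [1, 1, 4]
r5 m[φ4→K] = [0, 6, 0]
r5 m[φ4→H] = [18, 21, 21]
r5 m[φ5→Q] = [8, 2, 6]
r5 m[φ5→S] = [20, 24, 21]
r5 m[φ6→K] = [8, 3, 1]
r5 m[φ7→K] = [8, 0, 9]
r5 m[φ8→Q] = [6, 0, 6]
r5 m[R→φ0] = [2, 2, 0]
r5 m[R→φ1] = [8, 10, 16]
r5 m[Q→φ0] = [31, 17, 26]
r5 m[Q→φ2] = [14, 5, 14]
r5 m[Q→φ5] = [23, 18, 22]
r5 m[Q→φ8] = [25, 20, 22]
r5 m[N→φ3] = [0, 0, 0]
r5 m[B→φ1] = [0, 0, 0]
r5 m[K→φ2] = [17, 10, 14]
r5 m[K→φ3] = [25, 17, 22]
r5 m[K→φ4] = [26, 12, 26]
r5 m[K→φ6] = [18, 15, 25]
r5 m[K→φ7] = [18, 18, 17]
r5 m[H→φ4] = [0, 0, 0]
r5 m[S→φ5] = [0, 0, 0]
r6 m[φ0→R] = [18, 20, 26]
r6 m[φ0→Q] = [0, 3, 2]
r6 m[φ1→R] = [2, 2, 0]
r6 m[φ1→B] = [10, 12, 14]
r6 m[φ2→Q] = [17, 15, 14]
r6 m[φ2→K] = [11, 10, 14]
r6 m[φ3→N] = [25, 25, 18]
r6 m[φ3→K] = [1, 1, 4]
r6 m[φ4→K] = [0, 6, 0]
r6 m[φ4→H] = [18, 21, 21]
r6 m[φ5→Q] = [8, 2, 6]
r6 m[φ5→S] = [20, 24, 21]
r6 m[φ6→K] = [8, 3, 1]
r6 m[φ7→K] = [8, 0, 9]
r6 m[φ8→Q] = [6, 0, 6]
r6 m[R→φ0] = [2, 2, 0]
r6 m[R→φ1] = [18, 20, 26]
r6 m[Q→φ0] = [31, 17, 26]
r6 m[Q→φ2] = [14, 5, 14]
r6 m[Q→φ5] = [23, 18, 22]
r6 m[Q→φ8] = [25, 20, 22]
r6 m[N→φ3] = [0, 0, 0]
r6 m[B→φ1] = [0, 0, 0]
r6 m[K→φ2] = [17, 10, 14]
r6 m[K→φ3] = [27, 19, 24]
r6 m[K→φ4] = [28, 14, 28]
r6 m[K→φ6] = [20, 17, 27]
r6 m[K→φ7] = [20, 20, 19]
r6 m[H→φ4] = [0, 0, 0]
r6 m[S→φ5] = [0, 0, 0]
r7 m[φ0→R] = [18, 20, 26]
r7 m[φ0→Q] = [0, 3, 2]
r7 m[φ1→R] = [2, 2, 0]
r7 m[φ1→B] = [20, 22, 24]
r7 m[φ2→Q] = [17, 15, 14]
r7 m[φ2→K] = [11, 10, 14]
r7 m[φ3→N] = [27, 27, 20]
r7 m[φ3→K] = [1, 1, 4]
r7 m[φ4→K] = [0, 6, 0]
r7 m[φ4→H] = [20, 23, 23]
r7 m[φ5→Q] = [8, 2, 6]
r7 m[φ5→S] = [20, 24, 21]
r7 m[φ6→K] = [8, 3, 1]
r7 m[φ7→K] = [8, 0, 9]
r7 m[φ8→Q] = [6, 0, 6]
r7 m[R→φ0] = [2, 2, 0]
r7 m[R→φ1] = [18, 20, 26]
r7 m[Q→φ0] = [31, 17, 26]
r7 m[Q→φ2] = [14, 5, 14]
r7 m[Q→φ5] = [23, 18, 22]
r7 m[Q→φ8] = [25, 20, 22]
r7 m[N→φ3] = [0, 0, 0]
r7 m[B→φ1] = [0, 0, 0]
r7 m[K→φ2] = [17, 10, 14]
r7 m[K→φ3] = [27, 19, 24]
r7 m[K→φ4] = [28, 14, 28]
r7 m[K→φ6] = [20, 17, 27]
r7 m[K→φ7] = [20, 20, 19]
r7 m[H→φ4] = [0, 0, 0]
r7 m[S→φ5] = [0, 0, 0]
r8 m[φ0→R] = [18, 20, 26]
r8 m[φ0→Q] = [0, 3, 2]
r8 m[φ1→R] = [2, 2, 0]
r8 m[φ1→B] = [20, 22, 24]
r8 m[φ2→Q] = [17, 15, 14]
r8 m[φ2→K] = [11, 10, 14]
r8 m[φ3→N] = [27, 27, 20]
r8 m[φ3→K] = [1, 1, 4]
r8 m[φ4→K] = [0, 6, 0]
r8 m[φ4→H] = [20, 23, 23]
r8 m[φ5→Q] = [8, 2, 6]
r8 m[φ5→S] = [20, 24, 21]
r8 m[φ6→K] = [8, 3, 1]
r8 m[φ7→K] = [8, 0, 9]
r8 m[φ8→Q] = [6, 0, 6]
r8 m[R→φ0] = [2, 2, 0]
r8 m[R→φ1] = [18, 20, 26]
r8 m[Q→φ0] = [31, 17, 26]
r8 m[Q→φ2] = [14, 5, 14]
r8 m[Q→φ5] = [23, 18, 22]
r8 m[Q→φ8] = [25, 20, 22]
r8 m[N→φ3] = [0, 0, 0]
r8 m[B→φ1] = [0, 0, 0]
r8 m[K→φ2] = [17, 10, 14]
r8 m[K→φ3] = [27, 19, 24]
r8 m[K→φ4] = [28, 14, 28]
r8 m[K→φ6] = [20, 17, 27]
r8 m[K→φ7] = [20, 20, 19]
r8 m[H→φ4] = [0, 0, 0]
r8 m[S→φ5] = [0, 0, 0]
fixed point reached at round 8
traceback from R: (R=0, Q=1, N=2, B=0, K=1, H=0, S=0), score=20

assignment: (R=0, Q=1, N=2, B=0, K=1, H=0, S=0); score = 20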